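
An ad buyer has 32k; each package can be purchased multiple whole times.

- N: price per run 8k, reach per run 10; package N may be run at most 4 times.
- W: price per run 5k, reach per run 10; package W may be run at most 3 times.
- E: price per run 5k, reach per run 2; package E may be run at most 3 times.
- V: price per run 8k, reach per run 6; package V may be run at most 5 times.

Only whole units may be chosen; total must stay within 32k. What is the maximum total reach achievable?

50

W has the best ratio (10/5); taking only W gives at most 3×10 = 30 (stopped by the supply cap of 3).
Mixing does better — 2×N and 3×W: price 31 ≤ 32, reach 2·10 + 3·10 = 50.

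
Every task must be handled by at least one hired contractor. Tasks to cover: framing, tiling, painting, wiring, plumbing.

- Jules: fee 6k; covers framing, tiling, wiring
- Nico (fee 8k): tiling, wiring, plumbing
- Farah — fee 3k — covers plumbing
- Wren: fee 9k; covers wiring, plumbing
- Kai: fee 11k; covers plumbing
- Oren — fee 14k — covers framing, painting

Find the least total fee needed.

22

The greedy cost-per-new-task heuristic would pick Jules, Farah, and Oren for 23, but a cheaper cover exists.
Choose Nico and Oren: together they cover framing, tiling, painting, wiring, plumbing — every task.
Total fee: 8 + 14 = 22.
No cover costs less than 22.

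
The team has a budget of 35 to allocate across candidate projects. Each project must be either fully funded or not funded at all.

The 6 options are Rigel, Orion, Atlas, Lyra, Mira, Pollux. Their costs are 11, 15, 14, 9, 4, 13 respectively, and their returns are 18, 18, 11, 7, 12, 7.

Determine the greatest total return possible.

48

Allowing fractional choices, the relaxed optimum would be about 51.9, but projects are indivisible.
Rigel + Atlas + Mira: cost 11 + 14 + 4 = 29 ≤ 35, return 18 + 11 + 12 = 41.
Rigel + Orion + Mira: cost 11 + 15 + 4 = 30 ≤ 35, return 18 + 18 + 12 = 48.
Rigel + Orion + Lyra: cost 11 + 15 + 9 = 35 ≤ 35, return 18 + 18 + 7 = 43.
Best is Rigel, Orion, and Mira with total return 48.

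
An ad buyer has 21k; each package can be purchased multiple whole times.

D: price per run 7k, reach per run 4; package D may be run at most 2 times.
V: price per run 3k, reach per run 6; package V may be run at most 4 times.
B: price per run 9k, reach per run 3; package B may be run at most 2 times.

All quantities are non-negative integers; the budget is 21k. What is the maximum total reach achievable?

28

This is a bounded integer knapsack.
V has the best ratio (6/3); taking only V gives at most 4×6 = 24 (stopped by the supply cap of 4).
Mixing does better — 1×D and 4×V: price 19 ≤ 21, reach 1·4 + 4·6 = 28.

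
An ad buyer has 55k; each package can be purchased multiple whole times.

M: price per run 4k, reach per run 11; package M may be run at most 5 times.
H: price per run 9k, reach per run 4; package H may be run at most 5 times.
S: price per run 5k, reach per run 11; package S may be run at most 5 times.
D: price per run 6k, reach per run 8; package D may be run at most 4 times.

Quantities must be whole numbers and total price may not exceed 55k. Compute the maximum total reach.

118

Take 5×M, 5×S, and 1×D: price 51 ≤ 55, reach 5·11 + 5·11 + 1·8 = 118.
M has the best ratio (11/4) and is taken to its limit of 5; remaining capacity is filled optimally with the others.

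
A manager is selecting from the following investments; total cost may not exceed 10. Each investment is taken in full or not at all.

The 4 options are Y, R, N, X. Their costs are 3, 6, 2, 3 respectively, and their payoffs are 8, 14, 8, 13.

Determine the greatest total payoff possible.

Y + N + X: cost 3 + 2 + 3 = 8 ≤ 10, payoff 8 + 8 + 13 = 29.
R + N: cost 6 + 2 = 8 ≤ 10, payoff 14 + 8 = 22.
R + X: cost 6 + 3 = 9 ≤ 10, payoff 14 + 13 = 27.
Best is Y, N, and X with total payoff 29.

29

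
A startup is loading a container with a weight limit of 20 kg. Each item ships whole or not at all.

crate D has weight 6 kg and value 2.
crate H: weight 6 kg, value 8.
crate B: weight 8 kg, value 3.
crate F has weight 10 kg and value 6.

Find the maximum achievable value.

14

Allowing fractional choices, the relaxed optimum would be about 15.5, but items are indivisible.
crate D + crate H + crate B: weight 6 + 6 + 8 = 20 ≤ 20, value 2 + 8 + 3 = 13.
crate H + crate F: weight 6 + 10 = 16 ≤ 20, value 8 + 6 = 14.
crate H + crate B: weight 6 + 8 = 14 ≤ 20, value 8 + 3 = 11.
Best is crate H and crate F with total value 14.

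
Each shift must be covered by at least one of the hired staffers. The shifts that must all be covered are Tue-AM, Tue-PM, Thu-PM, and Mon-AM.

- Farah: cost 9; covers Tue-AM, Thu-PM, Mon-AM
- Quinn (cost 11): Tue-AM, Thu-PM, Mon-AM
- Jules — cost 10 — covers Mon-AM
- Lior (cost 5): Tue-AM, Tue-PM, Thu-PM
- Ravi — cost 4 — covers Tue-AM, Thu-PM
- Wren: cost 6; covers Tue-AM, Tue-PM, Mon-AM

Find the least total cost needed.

10

The greedy cost-per-new-shift heuristic would pick Lior and Wren for 11, but a cheaper cover exists.
Choose Ravi and Wren: together they cover Tue-AM, Tue-PM, Thu-PM, Mon-AM — every shift.
Total cost: 4 + 6 = 10.
No cover costs less than 10.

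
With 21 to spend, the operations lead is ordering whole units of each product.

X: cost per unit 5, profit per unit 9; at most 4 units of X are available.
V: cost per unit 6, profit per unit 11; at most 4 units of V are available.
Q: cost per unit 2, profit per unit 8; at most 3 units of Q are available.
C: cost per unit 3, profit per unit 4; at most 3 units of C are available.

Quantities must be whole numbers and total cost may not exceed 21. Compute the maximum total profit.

Q has the best ratio (8/2); taking only Q gives at most 3×8 = 24 (stopped by the supply cap of 3).
Mixing does better — 3×X and 3×Q: cost 21 ≤ 21, profit 3·9 + 3·8 = 51.

51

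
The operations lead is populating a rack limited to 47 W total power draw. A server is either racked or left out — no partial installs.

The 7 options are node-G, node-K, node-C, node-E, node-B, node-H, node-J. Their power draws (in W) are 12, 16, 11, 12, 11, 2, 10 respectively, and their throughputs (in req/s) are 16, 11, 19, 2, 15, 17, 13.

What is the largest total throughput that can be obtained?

80

node-G + node-C + node-B + node-H: power draw 12 + 11 + 11 + 2 = 36 ≤ 47, throughput 16 + 19 + 15 + 17 = 67.
node-G + node-C + node-E + node-H + node-J: power draw 12 + 11 + 12 + 2 + 10 = 47 ≤ 47, throughput 16 + 19 + 2 + 17 + 13 = 67.
node-G + node-C + node-B + node-H + node-J: power draw 12 + 11 + 11 + 2 + 10 = 46 ≤ 47, throughput 16 + 19 + 15 + 17 + 13 = 80.
Best is node-G, node-C, node-B, node-H, and node-J with total throughput 80.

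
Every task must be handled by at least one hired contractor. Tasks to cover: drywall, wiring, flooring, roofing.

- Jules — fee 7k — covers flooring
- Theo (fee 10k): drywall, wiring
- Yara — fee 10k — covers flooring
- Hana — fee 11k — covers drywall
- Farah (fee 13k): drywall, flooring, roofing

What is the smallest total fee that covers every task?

Choose Theo and Farah: together they cover drywall, wiring, flooring, roofing — every task.
Total fee: 10 + 13 = 23.
No cover costs less than 23.

23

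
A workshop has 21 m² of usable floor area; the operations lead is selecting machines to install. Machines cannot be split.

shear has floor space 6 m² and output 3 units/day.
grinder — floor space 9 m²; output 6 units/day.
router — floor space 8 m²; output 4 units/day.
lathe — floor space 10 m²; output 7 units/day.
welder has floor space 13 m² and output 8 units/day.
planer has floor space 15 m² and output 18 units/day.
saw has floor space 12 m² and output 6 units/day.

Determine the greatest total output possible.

Take shear and planer: floor space 6 + 15 = 21 ≤ 21, output 3 + 18 = 21.
No other feasible combination does better.

21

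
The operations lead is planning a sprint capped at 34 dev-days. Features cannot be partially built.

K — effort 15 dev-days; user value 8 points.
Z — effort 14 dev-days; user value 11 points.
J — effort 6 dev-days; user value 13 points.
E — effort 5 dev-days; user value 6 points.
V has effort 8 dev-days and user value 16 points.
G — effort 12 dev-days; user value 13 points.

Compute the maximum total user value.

48

Take J, E, V, and G: effort 6 + 5 + 8 + 12 = 31 ≤ 34, user value 13 + 6 + 16 + 13 = 48.
No other feasible combination does better.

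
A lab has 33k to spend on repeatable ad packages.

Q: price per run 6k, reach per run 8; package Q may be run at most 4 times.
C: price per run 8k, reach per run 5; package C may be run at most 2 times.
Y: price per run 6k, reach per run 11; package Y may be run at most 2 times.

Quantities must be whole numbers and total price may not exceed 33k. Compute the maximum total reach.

This is a bounded integer knapsack.
Y has the best ratio (11/6); taking only Y gives at most 2×11 = 22 (stopped by the supply cap of 2).
Mixing does better — 3×Q and 2×Y: price 30 ≤ 33, reach 3·8 + 2·11 = 46.

46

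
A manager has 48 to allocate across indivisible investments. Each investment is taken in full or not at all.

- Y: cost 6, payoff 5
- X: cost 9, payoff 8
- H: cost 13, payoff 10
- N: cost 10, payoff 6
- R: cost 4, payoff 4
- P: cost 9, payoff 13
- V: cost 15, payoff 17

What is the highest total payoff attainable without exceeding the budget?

X + H + P + V: cost 9 + 13 + 9 + 15 = 46 ≤ 48, payoff 8 + 10 + 13 + 17 = 48.
X + N + R + P + V: cost 9 + 10 + 4 + 9 + 15 = 47 ≤ 48, payoff 8 + 6 + 4 + 13 + 17 = 48.
Y + H + R + P + V: cost 6 + 13 + 4 + 9 + 15 = 47 ≤ 48, payoff 5 + 10 + 4 + 13 + 17 = 49.
Best is Y, H, R, P, and V with total payoff 49.

49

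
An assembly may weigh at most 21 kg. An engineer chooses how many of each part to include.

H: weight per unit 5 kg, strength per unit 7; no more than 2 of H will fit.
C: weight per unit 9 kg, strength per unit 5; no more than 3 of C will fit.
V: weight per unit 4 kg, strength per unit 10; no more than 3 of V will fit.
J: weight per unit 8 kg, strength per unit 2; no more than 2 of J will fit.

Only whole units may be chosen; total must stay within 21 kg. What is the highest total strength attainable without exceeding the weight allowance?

37

V has the best ratio (10/4); taking only V gives at most 3×10 = 30 (stopped by the supply cap of 3).
Mixing does better — 1×H and 3×V: weight 17 ≤ 21, strength 1·7 + 3·10 = 37.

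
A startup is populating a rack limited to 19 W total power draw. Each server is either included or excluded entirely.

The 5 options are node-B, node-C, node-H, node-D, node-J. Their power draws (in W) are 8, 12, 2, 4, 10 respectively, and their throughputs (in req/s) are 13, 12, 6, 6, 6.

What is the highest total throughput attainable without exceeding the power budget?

25

Take node-B, node-H, and node-D: power draw 8 + 2 + 4 = 14 ≤ 19, throughput 13 + 6 + 6 = 25.
No other feasible combination does better.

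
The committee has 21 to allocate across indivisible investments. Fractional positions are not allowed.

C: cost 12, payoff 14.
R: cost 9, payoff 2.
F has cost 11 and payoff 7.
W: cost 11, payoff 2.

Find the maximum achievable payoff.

Take C and R: cost 12 + 9 = 21 ≤ 21, payoff 14 + 2 = 16.
No other feasible combination does better.

16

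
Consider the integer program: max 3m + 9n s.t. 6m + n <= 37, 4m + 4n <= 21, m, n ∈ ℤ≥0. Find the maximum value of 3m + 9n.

(m,n)=(0,5) is feasible, giving 45.
(m,n)=(1,4) is feasible, giving 39.
(m,n)=(0,4) is feasible, giving 36.
No feasible integer point exceeds 45.

45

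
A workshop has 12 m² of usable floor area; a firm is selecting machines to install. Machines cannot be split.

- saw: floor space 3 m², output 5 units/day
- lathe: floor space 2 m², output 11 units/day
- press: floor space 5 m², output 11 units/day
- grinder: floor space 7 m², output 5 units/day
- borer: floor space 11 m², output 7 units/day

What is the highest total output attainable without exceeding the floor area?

saw + lathe + press: floor space 3 + 2 + 5 = 10 ≤ 12, output 5 + 11 + 11 = 27.
saw + lathe + grinder: floor space 3 + 2 + 7 = 12 ≤ 12, output 5 + 11 + 5 = 21.
lathe + press: floor space 2 + 5 = 7 ≤ 12, output 11 + 11 = 22.
Best is saw, lathe, and press with total output 27.

27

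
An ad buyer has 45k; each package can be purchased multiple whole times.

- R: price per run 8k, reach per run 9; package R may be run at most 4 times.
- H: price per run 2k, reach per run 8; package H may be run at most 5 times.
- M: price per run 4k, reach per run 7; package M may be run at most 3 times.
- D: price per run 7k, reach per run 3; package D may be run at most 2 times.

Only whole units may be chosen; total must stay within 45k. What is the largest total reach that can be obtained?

H has the best ratio (8/2); taking only H gives at most 5×8 = 40 (stopped by the supply cap of 5).
Mixing does better — 2×R, 5×H, 3×M, and 1×D: price 45 ≤ 45, reach 2·9 + 5·8 + 3·7 + 1·3 = 82.

82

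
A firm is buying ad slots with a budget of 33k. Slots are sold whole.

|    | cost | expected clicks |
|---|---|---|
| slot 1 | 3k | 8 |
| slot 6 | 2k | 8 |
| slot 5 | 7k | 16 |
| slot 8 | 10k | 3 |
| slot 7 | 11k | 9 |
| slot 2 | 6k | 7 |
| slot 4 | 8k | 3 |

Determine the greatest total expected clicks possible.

48

Take slot 1, slot 6, slot 5, slot 7, and slot 2: cost 3 + 2 + 7 + 11 + 6 = 29 ≤ 33, expected clicks 8 + 8 + 16 + 9 + 7 = 48.
No other feasible combination does better.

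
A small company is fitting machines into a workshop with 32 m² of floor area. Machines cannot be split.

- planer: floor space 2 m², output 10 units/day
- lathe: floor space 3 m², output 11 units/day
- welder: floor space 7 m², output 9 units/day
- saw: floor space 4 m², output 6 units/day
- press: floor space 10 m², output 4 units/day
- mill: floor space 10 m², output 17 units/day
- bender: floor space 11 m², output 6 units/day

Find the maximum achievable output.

53

This is a 0-1 knapsack instance.
planer + lathe + saw + mill + bender: floor space 2 + 3 + 4 + 10 + 11 = 30 ≤ 32, output 10 + 11 + 6 + 17 + 6 = 50.
planer + lathe + welder + press + mill: floor space 2 + 3 + 7 + 10 + 10 = 32 ≤ 32, output 10 + 11 + 9 + 4 + 17 = 51.
planer + lathe + welder + saw + mill: floor space 2 + 3 + 7 + 4 + 10 = 26 ≤ 32, output 10 + 11 + 9 + 6 + 17 = 53.
Best is planer, lathe, welder, saw, and mill with total output 53.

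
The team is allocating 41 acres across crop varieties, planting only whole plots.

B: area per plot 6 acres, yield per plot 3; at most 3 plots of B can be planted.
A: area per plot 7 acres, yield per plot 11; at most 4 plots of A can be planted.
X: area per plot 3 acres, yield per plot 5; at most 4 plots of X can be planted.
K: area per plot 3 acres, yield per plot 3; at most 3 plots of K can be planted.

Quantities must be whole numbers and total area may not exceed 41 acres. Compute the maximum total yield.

Take 4×A and 4×X: area 40 ≤ 41, yield 4·11 + 4·5 = 64.
X has the best ratio (5/3) and is taken to its limit of 4; remaining capacity is filled optimally with the others.

64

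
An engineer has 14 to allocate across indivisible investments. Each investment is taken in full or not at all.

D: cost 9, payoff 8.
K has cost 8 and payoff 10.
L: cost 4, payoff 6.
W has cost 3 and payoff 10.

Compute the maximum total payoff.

This is a 0-1 knapsack instance.
K + W: cost 8 + 3 = 11 ≤ 14, payoff 10 + 10 = 20.
D + W: cost 9 + 3 = 12 ≤ 14, payoff 8 + 10 = 18.
Best is K and W with total payoff 20.

20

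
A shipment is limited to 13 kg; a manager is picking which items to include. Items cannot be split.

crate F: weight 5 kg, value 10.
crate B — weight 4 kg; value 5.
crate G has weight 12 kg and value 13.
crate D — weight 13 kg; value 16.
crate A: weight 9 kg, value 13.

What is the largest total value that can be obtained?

crate D: weight 13 ≤ 13, value 16.
crate B + crate A: weight 4 + 9 = 13 ≤ 13, value 5 + 13 = 18.
Best is crate B and crate A with total value 18.

18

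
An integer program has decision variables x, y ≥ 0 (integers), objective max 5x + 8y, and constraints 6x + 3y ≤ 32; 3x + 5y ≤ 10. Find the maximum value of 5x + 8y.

The continuous relaxation peaks at (3.33, 0) with value 16.67; rounding to a feasible lattice point costs some objective.
(x,y)=(0,2): 6·0+3·2=6≤32, 3·0+5·2=10≤10, objective 16.
(x,y)=(3,0): 6·3+3·0=18≤32, 3·3+5·0=9≤10, objective 15.
(x,y)=(1,1): 6·1+3·1=9≤32, 3·1+5·1=8≤10, objective 13.
No feasible integer point exceeds 16.

16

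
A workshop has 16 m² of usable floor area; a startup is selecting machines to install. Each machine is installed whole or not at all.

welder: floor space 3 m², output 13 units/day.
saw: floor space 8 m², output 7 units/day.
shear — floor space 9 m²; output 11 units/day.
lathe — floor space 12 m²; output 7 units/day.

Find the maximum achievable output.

24

welder + shear: floor space 3 + 9 = 12 ≤ 16, output 13 + 11 = 24.
welder + saw: floor space 3 + 8 = 11 ≤ 16, output 13 + 7 = 20.
Best is welder and shear with total output 24.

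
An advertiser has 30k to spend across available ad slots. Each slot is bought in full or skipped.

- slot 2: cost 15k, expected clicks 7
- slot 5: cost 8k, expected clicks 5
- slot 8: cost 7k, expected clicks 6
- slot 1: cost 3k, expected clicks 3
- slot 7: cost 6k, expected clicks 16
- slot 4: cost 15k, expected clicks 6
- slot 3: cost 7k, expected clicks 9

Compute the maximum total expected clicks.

Take slot 5, slot 8, slot 7, and slot 3: cost 8 + 7 + 6 + 7 = 28 ≤ 30, expected clicks 5 + 6 + 16 + 9 = 36.
No other feasible combination does better.

36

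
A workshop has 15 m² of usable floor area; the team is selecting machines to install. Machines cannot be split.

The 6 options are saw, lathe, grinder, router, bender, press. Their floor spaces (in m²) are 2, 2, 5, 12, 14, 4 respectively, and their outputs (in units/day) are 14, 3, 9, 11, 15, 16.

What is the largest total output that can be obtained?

42

Allowing fractional choices, the relaxed optimum would be about 44.1, but machines are indivisible.
saw + grinder + press: floor space 2 + 5 + 4 = 11 ≤ 15, output 14 + 9 + 16 = 39.
saw + lathe + press: floor space 2 + 2 + 4 = 8 ≤ 15, output 14 + 3 + 16 = 33.
saw + lathe + grinder + press: floor space 2 + 2 + 5 + 4 = 13 ≤ 15, output 14 + 3 + 9 + 16 = 42.
Best is saw, lathe, grinder, and press with total output 42.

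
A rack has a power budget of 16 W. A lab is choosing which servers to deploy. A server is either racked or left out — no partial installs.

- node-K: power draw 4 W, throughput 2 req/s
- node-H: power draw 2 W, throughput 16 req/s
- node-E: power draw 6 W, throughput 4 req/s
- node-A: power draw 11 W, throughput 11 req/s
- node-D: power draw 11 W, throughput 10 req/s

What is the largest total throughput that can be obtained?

27

Allowing fractional choices, the relaxed optimum would be about 29.7, but servers are indivisible.
node-H + node-D: power draw 2 + 11 = 13 ≤ 16, throughput 16 + 10 = 26.
node-H + node-A: power draw 2 + 11 = 13 ≤ 16, throughput 16 + 11 = 27.
Best is node-H and node-A with total throughput 27.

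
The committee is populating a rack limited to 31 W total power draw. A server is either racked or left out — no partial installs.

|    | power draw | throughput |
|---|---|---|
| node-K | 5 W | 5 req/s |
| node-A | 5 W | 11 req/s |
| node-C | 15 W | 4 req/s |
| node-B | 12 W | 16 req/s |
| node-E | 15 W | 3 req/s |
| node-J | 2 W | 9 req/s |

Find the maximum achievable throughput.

41

Allowing fractional choices, the relaxed optimum would be about 42.9, but servers are indivisible.
node-A + node-B + node-J: power draw 5 + 12 + 2 = 19 ≤ 31, throughput 11 + 16 + 9 = 36.
node-K + node-A + node-B + node-J: power draw 5 + 5 + 12 + 2 = 24 ≤ 31, throughput 5 + 11 + 16 + 9 = 41.
Best is node-K, node-A, node-B, and node-J with total throughput 41.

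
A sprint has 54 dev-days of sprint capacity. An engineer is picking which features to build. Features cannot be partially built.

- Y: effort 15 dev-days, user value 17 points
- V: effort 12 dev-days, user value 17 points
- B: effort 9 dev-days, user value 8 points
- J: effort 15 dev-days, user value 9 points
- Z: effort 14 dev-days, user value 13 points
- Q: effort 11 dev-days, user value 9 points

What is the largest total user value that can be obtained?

56

Y + V + Z + Q: effort 15 + 12 + 14 + 11 = 52 ≤ 54, user value 17 + 17 + 13 + 9 = 56.
Y + V + B + Z: effort 15 + 12 + 9 + 14 = 50 ≤ 54, user value 17 + 17 + 8 + 13 = 55.
Best is Y, V, Z, and Q with total user value 56.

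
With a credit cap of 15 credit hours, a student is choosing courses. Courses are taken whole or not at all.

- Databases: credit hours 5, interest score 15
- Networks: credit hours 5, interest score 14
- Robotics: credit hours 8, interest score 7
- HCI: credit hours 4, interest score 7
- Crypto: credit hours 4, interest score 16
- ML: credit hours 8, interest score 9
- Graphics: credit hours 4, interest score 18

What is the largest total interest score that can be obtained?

Treat it as a binary knapsack problem.
Networks + Crypto + Graphics: credit hours 5 + 4 + 4 = 13 ≤ 15, interest score 14 + 16 + 18 = 48.
Databases + Crypto + Graphics: credit hours 5 + 4 + 4 = 13 ≤ 15, interest score 15 + 16 + 18 = 49.
Databases + Networks + Graphics: credit hours 5 + 5 + 4 = 14 ≤ 15, interest score 15 + 14 + 18 = 47.
Best is Databases, Crypto, and Graphics with total interest score 49.

49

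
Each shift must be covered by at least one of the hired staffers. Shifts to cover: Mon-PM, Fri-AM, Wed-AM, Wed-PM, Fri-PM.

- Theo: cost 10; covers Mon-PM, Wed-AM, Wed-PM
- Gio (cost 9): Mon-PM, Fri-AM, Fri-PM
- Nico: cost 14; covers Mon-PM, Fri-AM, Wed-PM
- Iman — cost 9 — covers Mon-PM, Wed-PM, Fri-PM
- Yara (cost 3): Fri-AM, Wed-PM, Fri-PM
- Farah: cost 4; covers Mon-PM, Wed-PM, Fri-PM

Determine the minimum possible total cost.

13

The greedy cost-per-new-shift heuristic would pick Yara, Farah, and Theo for 17, but a cheaper cover exists.
Choose Theo and Yara: together they cover Mon-PM, Fri-AM, Wed-AM, Wed-PM, Fri-PM — every shift.
Total cost: 10 + 3 = 13.
No cover costs less than 13.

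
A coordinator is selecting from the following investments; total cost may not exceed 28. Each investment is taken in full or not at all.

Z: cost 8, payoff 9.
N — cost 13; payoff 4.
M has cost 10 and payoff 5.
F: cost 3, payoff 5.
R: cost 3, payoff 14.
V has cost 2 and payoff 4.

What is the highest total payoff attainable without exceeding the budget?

Allowing fractional choices, the relaxed optimum would be about 37.6, but investments are indivisible.
Z + M + F + R: cost 8 + 10 + 3 + 3 = 24 ≤ 28, payoff 9 + 5 + 5 + 14 = 33.
Z + M + F + R + V: cost 8 + 10 + 3 + 3 + 2 = 26 ≤ 28, payoff 9 + 5 + 5 + 14 + 4 = 37.
Best is Z, M, F, R, and V with total payoff 37.

37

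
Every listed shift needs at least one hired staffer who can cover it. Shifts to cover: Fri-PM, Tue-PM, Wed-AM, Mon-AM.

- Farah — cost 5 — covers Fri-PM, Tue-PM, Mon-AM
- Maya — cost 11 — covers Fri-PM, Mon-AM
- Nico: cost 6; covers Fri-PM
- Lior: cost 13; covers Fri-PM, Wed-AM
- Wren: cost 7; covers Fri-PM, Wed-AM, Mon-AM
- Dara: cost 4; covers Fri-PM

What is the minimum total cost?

This is an integer covering problem.
Choose Farah and Wren: together they cover Fri-PM, Tue-PM, Wed-AM, Mon-AM — every shift.
Total cost: 5 + 7 = 12.
No cover costs less than 12.

12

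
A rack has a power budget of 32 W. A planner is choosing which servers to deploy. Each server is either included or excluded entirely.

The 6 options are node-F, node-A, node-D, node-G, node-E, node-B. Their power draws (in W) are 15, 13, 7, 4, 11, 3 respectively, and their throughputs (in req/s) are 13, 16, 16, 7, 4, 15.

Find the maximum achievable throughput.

Treat it as a binary knapsack problem.
Allowing fractional choices, the relaxed optimum would be about 58.3, but servers are indivisible.
node-A + node-D + node-G + node-B: power draw 13 + 7 + 4 + 3 = 27 ≤ 32, throughput 16 + 16 + 7 + 15 = 54.
node-F + node-D + node-G + node-B: power draw 15 + 7 + 4 + 3 = 29 ≤ 32, throughput 13 + 16 + 7 + 15 = 51.
Best is node-A, node-D, node-G, and node-B with total throughput 54.

54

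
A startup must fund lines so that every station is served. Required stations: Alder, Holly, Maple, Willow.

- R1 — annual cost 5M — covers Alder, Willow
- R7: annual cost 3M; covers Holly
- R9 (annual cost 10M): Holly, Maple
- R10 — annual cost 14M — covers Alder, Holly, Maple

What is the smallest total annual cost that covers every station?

The greedy cost-per-new-station heuristic would pick R1, R7, and R9 for 18, but a cheaper cover exists.
Choose R1 and R9: together they cover Alder, Holly, Maple, Willow — every station.
Total annual cost: 5 + 10 = 15.
No cover costs less than 15.

15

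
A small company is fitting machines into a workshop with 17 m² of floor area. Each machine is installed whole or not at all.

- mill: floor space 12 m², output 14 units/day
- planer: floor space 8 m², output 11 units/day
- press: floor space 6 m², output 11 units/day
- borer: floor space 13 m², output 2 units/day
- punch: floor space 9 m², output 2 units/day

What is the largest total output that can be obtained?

Allowing fractional choices, the relaxed optimum would be about 25.5, but machines are indivisible.
mill: floor space 12 ≤ 17, output 14.
planer + press: floor space 8 + 6 = 14 ≤ 17, output 11 + 11 = 22.
Best is planer and press with total output 22.

22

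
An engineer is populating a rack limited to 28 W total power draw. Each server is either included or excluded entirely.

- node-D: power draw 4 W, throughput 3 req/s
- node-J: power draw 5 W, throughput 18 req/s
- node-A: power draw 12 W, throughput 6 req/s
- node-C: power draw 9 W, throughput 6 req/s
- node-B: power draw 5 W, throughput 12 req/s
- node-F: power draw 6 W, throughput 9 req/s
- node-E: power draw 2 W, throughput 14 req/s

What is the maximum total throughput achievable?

This is a 0-1 knapsack instance.
Take node-J, node-C, node-B, node-F, and node-E: power draw 5 + 9 + 5 + 6 + 2 = 27 ≤ 28, throughput 18 + 6 + 12 + 9 + 14 = 59.
No other feasible combination does better.

59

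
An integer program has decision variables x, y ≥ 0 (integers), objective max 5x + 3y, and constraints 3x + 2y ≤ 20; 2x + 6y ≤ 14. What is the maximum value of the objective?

30

Relaxing integrality, the LP optimum is 33.33 at (x,y) = (6.67, 0), which is not an integer point.
(x,y)=(6,0): 3·6+2·0=18≤20, 2·6+6·0=12≤14, objective 30.
(x,y)=(5,0): 3·5+2·0=15≤20, 2·5+6·0=10≤14, objective 25.
The best lattice point is (6,0), giving 30.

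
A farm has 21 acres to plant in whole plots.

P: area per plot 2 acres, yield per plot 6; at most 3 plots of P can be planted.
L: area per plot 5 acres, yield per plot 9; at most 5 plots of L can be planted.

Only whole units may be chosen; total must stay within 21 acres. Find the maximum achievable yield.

45

P has the best ratio (6/2); taking only P gives at most 3×6 = 18 (stopped by the supply cap of 3).
Mixing does better — 3×P and 3×L: area 21 ≤ 21, yield 3·6 + 3·9 = 45.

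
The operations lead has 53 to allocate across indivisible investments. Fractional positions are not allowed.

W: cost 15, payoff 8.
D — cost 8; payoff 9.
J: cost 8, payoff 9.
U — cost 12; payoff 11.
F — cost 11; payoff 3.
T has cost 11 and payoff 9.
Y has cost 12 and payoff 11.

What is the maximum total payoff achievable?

49

Treat it as a binary knapsack problem.
Allowing fractional choices, the relaxed optimum would be about 50.1, but investments are indivisible.
D + J + U + F + T: cost 8 + 8 + 12 + 11 + 11 = 50 ≤ 53, payoff 9 + 9 + 11 + 3 + 9 = 41.
D + J + U + F + Y: cost 8 + 8 + 12 + 11 + 12 = 51 ≤ 53, payoff 9 + 9 + 11 + 3 + 11 = 43.
D + J + U + T + Y: cost 8 + 8 + 12 + 11 + 12 = 51 ≤ 53, payoff 9 + 9 + 11 + 9 + 11 = 49.
Best is D, J, U, T, and Y with total payoff 49.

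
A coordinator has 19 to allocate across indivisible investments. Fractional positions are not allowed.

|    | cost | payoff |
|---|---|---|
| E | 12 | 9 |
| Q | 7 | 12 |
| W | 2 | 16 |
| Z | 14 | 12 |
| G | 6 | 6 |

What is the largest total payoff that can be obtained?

34

Take Q, W, and G: cost 7 + 2 + 6 = 15 ≤ 19, payoff 12 + 16 + 6 = 34.
No other feasible combination does better.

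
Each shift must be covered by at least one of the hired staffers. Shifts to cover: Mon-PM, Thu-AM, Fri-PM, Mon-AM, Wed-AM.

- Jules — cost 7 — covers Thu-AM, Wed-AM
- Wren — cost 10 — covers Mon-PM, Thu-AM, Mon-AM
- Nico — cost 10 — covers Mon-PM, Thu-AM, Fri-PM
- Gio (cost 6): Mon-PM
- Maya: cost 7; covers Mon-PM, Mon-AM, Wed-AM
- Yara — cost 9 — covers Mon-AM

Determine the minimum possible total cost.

This is an integer covering problem.
Choose Nico and Maya: together they cover Mon-PM, Thu-AM, Fri-PM, Mon-AM, Wed-AM — every shift.
Total cost: 10 + 7 = 17.
No cover costs less than 17.

17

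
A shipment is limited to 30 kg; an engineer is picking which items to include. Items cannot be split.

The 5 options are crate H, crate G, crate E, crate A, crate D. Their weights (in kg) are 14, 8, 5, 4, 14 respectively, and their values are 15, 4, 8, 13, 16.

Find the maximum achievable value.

37

Allowing fractional choices, the relaxed optimum would be about 44.5, but items are indivisible.
crate E + crate A + crate D: weight 5 + 4 + 14 = 23 ≤ 30, value 8 + 13 + 16 = 37.
crate H + crate E + crate A: weight 14 + 5 + 4 = 23 ≤ 30, value 15 + 8 + 13 = 36.
crate G + crate A + crate D: weight 8 + 4 + 14 = 26 ≤ 30, value 4 + 13 + 16 = 33.
Best is crate E, crate A, and crate D with total value 37.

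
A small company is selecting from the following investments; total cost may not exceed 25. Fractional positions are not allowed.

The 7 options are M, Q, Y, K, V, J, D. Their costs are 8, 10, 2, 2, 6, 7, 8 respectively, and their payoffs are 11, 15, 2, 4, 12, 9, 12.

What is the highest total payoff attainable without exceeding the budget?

40

Allowing fractional choices, the relaxed optimum would be about 41.5, but investments are indivisible.
M + K + V + D: cost 8 + 2 + 6 + 8 = 24 ≤ 25, payoff 11 + 4 + 12 + 12 = 39.
Q + V + D: cost 10 + 6 + 8 = 24 ≤ 25, payoff 15 + 12 + 12 = 39.
Q + K + V + J: cost 10 + 2 + 6 + 7 = 25 ≤ 25, payoff 15 + 4 + 12 + 9 = 40.
Best is Q, K, V, and J with total payoff 40.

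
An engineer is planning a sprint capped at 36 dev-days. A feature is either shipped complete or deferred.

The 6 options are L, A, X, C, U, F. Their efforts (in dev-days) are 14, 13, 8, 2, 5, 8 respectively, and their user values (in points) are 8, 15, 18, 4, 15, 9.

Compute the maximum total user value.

A + X + U + F: effort 13 + 8 + 5 + 8 = 34 ≤ 36, user value 15 + 18 + 15 + 9 = 57.
A + X + C + U: effort 13 + 8 + 2 + 5 = 28 ≤ 36, user value 15 + 18 + 4 + 15 = 52.
A + X + C + U + F: effort 13 + 8 + 2 + 5 + 8 = 36 ≤ 36, user value 15 + 18 + 4 + 15 + 9 = 61.
Best is A, X, C, U, and F with total user value 61.

61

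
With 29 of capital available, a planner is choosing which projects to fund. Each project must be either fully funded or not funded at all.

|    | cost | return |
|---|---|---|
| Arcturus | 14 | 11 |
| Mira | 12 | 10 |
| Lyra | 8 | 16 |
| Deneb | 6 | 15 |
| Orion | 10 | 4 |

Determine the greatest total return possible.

42

Mira + Lyra + Deneb: cost 12 + 8 + 6 = 26 ≤ 29, return 10 + 16 + 15 = 41.
Lyra + Deneb + Orion: cost 8 + 6 + 10 = 24 ≤ 29, return 16 + 15 + 4 = 35.
Arcturus + Lyra + Deneb: cost 14 + 8 + 6 = 28 ≤ 29, return 11 + 16 + 15 = 42.
Best is Arcturus, Lyra, and Deneb with total return 42.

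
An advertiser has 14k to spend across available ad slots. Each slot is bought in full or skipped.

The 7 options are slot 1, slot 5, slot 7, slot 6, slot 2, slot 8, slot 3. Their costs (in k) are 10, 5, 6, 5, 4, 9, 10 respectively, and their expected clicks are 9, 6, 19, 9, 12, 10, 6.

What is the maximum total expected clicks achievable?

31

slot 7 + slot 6: cost 6 + 5 = 11 ≤ 14, expected clicks 19 + 9 = 28.
slot 5 + slot 6 + slot 2: cost 5 + 5 + 4 = 14 ≤ 14, expected clicks 6 + 9 + 12 = 27.
slot 7 + slot 2: cost 6 + 4 = 10 ≤ 14, expected clicks 19 + 12 = 31.
Best is slot 7 and slot 2 with total expected clicks 31.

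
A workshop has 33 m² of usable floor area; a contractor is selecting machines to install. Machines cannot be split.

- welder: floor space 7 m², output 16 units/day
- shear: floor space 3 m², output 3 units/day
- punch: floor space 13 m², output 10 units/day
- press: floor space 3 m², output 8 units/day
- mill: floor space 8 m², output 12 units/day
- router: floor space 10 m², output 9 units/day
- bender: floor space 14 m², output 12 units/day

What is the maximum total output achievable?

48

Treat it as a binary knapsack problem.
Allowing fractional choices, the relaxed optimum would be about 49.7, but machines are indivisible.
welder + press + mill + bender: floor space 7 + 3 + 8 + 14 = 32 ≤ 33, output 16 + 8 + 12 + 12 = 48.
welder + punch + press + mill: floor space 7 + 13 + 3 + 8 = 31 ≤ 33, output 16 + 10 + 8 + 12 = 46.
welder + shear + press + mill + router: floor space 7 + 3 + 3 + 8 + 10 = 31 ≤ 33, output 16 + 3 + 8 + 12 + 9 = 48.
The maximum output is 48; one optimal choice is welder, shear, press, mill, and router.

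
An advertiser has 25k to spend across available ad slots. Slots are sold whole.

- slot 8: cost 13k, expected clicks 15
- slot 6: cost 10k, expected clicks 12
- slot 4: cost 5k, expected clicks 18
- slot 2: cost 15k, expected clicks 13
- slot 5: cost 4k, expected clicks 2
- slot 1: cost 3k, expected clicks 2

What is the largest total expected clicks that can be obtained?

Allowing fractional choices, the relaxed optimum would be about 41.5, but ad slots are indivisible.
slot 8 + slot 4 + slot 5 + slot 1: cost 13 + 5 + 4 + 3 = 25 ≤ 25, expected clicks 15 + 18 + 2 + 2 = 37.
slot 8 + slot 4 + slot 1: cost 13 + 5 + 3 = 21 ≤ 25, expected clicks 15 + 18 + 2 = 35.
Best is slot 8, slot 4, slot 5, and slot 1 with total expected clicks 37.

37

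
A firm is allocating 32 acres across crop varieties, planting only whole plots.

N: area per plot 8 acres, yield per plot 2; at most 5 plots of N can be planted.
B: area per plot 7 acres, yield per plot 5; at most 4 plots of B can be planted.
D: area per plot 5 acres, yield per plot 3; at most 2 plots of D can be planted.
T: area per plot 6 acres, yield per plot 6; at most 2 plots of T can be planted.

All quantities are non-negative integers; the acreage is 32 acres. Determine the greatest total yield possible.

25

This is a bounded integer knapsack.
T has the best ratio (6/6); taking only T gives at most 2×6 = 12 (stopped by the supply cap of 2).
Mixing does better — 2×B, 1×D, and 2×T: area 31 ≤ 32, yield 2·5 + 1·3 + 2·6 = 25.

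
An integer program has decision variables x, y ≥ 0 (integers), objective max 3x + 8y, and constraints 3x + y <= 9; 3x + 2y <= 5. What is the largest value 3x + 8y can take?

(x,y)=(0,2): 3·0+1·2=2≤9, 3·0+2·2=4≤5, objective 16.
(x,y)=(1,1): 3·1+1·1=4≤9, 3·1+2·1=5≤5, objective 11.
(x,y)=(0,1): 3·0+1·1=1≤9, 3·0+2·1=2≤5, objective 8.
No feasible integer point exceeds 16.

16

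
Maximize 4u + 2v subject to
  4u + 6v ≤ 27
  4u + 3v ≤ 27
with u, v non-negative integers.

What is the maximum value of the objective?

The continuous relaxation peaks at (6.75, 0) with value 27.00; rounding to a feasible lattice point costs some objective.
(u,v)=(6,0) is feasible, giving 24.
(u,v)=(5,1) is feasible, giving 22.
The best lattice point is (6,0), giving 24.

24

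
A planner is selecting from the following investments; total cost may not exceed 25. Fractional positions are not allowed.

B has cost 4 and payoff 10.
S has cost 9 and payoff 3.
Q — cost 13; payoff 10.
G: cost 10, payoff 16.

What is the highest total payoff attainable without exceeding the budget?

29

Allowing fractional choices, the relaxed optimum would be about 34.5, but investments are indivisible.
B + G: cost 4 + 10 = 14 ≤ 25, payoff 10 + 16 = 26.
B + S + G: cost 4 + 9 + 10 = 23 ≤ 25, payoff 10 + 3 + 16 = 29.
Best is B, S, and G with total payoff 29.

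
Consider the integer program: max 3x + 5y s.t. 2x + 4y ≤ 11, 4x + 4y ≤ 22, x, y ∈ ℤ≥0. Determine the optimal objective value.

Relaxing integrality, the LP optimum is 16.50 at (x,y) = (5.5, 0), which is not an integer point.
(x,y)=(5,0): 2·5+4·0=10≤11, 4·5+4·0=20≤22, objective 15.
(x,y)=(4,0): 2·4+4·0=8≤11, 4·4+4·0=16≤22, objective 12.
The best lattice point is (5,0), giving 15.

15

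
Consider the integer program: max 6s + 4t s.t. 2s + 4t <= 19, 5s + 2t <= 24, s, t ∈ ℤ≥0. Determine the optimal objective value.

32

(s,t)=(4,2): 2·4+4·2=16≤19, 5·4+2·2=24≤24, objective 32.
(s,t)=(3,3): 2·3+4·3=18≤19, 5·3+2·3=21≤24, objective 30.
(s,t)=(4,1): 2·4+4·1=12≤19, 5·4+2·1=22≤24, objective 28.
Maximum is 32 at (s,t)=(4,2).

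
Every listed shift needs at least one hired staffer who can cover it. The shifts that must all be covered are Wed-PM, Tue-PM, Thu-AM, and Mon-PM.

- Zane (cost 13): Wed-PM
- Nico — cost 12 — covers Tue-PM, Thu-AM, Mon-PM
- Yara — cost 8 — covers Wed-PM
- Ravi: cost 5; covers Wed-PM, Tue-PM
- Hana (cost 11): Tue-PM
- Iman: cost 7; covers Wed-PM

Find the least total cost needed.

This is a weighted set-cover instance.
Choose Nico and Ravi: together they cover Wed-PM, Tue-PM, Thu-AM, Mon-PM — every shift.
Total cost: 12 + 5 = 17.

17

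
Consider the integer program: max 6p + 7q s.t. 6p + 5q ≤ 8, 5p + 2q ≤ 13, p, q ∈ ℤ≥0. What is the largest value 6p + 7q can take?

Relaxing integrality, the LP optimum is 11.20 at (p,q) = (0, 1.6), which is not an integer point.
(p,q)=(0,1): 6·0+5·1=5≤8, 5·0+2·1=2≤13, objective 7.
(p,q)=(1,0): 6·1+5·0=6≤8, 5·1+2·0=5≤13, objective 6.
(p,q)=(0,0): 6·0+5·0=0≤8, 5·0+2·0=0≤13, objective 0.
The best lattice point is (0,1), giving 7.

7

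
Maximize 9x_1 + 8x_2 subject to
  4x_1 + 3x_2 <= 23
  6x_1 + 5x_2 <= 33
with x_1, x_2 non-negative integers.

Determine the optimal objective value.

51

(x_1,x_2)=(3,3): 4·3+3·3=21≤23, 6·3+5·3=33≤33, objective 51.
(x_1,x_2)=(2,4): 4·2+3·4=20≤23, 6·2+5·4=32≤33, objective 50.
(x_1,x_2)=(1,5): 4·1+3·5=19≤23, 6·1+5·5=31≤33, objective 49.
No feasible integer point exceeds 51.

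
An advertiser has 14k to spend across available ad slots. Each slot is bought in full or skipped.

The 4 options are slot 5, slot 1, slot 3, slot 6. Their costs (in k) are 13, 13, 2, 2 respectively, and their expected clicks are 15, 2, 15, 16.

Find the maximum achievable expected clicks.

31

Take slot 3 and slot 6: cost 2 + 2 = 4 ≤ 14, expected clicks 15 + 16 = 31.
No other feasible combination does better.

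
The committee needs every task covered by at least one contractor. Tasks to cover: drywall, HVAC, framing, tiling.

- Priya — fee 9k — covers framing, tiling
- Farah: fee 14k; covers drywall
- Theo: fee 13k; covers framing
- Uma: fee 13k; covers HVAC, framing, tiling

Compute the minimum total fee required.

Choose Farah and Uma: together they cover drywall, HVAC, framing, tiling — every task.
Total fee: 14 + 13 = 27.
No cover costs less than 27.

27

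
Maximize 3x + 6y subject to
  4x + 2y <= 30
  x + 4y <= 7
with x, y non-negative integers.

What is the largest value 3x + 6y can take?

(x,y)=(7,0): 4·7+2·0=28≤30, 1·7+4·0=7≤7, objective 21.
(x,y)=(6,0): 4·6+2·0=24≤30, 1·6+4·0=6≤7, objective 18.
The best lattice point is (7,0), giving 21.

21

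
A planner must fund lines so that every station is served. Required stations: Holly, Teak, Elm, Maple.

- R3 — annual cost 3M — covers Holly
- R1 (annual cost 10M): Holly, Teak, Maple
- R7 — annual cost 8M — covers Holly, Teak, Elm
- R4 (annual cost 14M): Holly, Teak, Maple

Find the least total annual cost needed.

This is an integer covering problem.
Choose R1 and R7: together they cover Holly, Teak, Elm, Maple — every station.
Total annual cost: 10 + 8 = 18.
No cover costs less than 18.

18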